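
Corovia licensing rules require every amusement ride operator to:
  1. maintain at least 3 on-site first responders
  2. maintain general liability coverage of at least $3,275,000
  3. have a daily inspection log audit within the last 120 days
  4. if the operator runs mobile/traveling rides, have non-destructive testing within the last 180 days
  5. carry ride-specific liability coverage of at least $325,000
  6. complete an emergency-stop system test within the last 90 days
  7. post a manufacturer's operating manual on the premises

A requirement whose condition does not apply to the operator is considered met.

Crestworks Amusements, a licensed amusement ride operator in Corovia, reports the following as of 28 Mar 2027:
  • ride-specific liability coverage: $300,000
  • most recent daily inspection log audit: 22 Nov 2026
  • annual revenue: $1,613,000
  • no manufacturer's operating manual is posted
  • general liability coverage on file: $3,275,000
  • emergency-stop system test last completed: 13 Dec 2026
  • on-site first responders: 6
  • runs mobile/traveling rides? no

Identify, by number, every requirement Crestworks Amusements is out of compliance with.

1. on-site first responders 6 ≥ 3 → met
2. general liability coverage $3,275,000 ≥ $3,275,000 → met
3. daily inspection log audit 126 days ago vs limit 120 → not met
4. condition 'runs mobile/traveling rides' does not hold → requirement n/a → met
5. ride-specific liability coverage $300,000 < $325,000 → not met
6. emergency-stop system test 105 days ago vs limit 90 → not met
7. manufacturer's operating manual absent → not met
Not met: 3, 5, 6, 7

3, 5, 6, 7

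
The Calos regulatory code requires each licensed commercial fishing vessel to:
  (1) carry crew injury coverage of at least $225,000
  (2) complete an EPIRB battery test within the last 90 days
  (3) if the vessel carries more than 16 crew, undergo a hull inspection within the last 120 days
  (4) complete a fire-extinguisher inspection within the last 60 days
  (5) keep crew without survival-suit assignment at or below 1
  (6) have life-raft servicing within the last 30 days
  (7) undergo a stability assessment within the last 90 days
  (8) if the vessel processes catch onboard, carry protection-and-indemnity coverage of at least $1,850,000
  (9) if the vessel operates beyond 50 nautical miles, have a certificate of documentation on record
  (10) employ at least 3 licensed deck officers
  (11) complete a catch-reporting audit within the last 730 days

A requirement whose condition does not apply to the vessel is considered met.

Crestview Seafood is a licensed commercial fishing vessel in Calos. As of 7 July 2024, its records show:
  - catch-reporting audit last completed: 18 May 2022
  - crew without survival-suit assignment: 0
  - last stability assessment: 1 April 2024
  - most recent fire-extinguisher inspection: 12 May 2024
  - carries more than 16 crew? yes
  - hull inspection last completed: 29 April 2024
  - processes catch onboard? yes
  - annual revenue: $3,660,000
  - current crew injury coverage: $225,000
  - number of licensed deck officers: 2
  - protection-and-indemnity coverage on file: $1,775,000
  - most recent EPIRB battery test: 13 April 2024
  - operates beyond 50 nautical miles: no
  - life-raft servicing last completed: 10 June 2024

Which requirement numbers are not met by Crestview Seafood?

7, 8, 10, 11

1. crew injury coverage $225,000 ≥ $225,000 → met
2. EPIRB battery test 85 days ago vs limit 90 → met
3. condition 'carries more than 16 crew' holds; hull inspection 69 days ago vs limit 120 → met
4. fire-extinguisher inspection 56 days ago vs limit 60 → met
5. crew without survival-suit assignment 0 ≤ 1 → met
6. life-raft servicing 27 days ago vs limit 30 → met
7. stability assessment 97 days ago vs limit 90 → not met
8. condition 'processes catch onboard' holds; protection-and-indemnity coverage $1,775,000 < $1,850,000 → not met
9. condition 'operates beyond 50 nautical miles' does not hold → requirement n/a → met
10. licensed deck officers 2 < 3 → not met
11. catch-reporting audit 781 days ago vs limit 730 → not met
Not met: 7, 8, 10, 11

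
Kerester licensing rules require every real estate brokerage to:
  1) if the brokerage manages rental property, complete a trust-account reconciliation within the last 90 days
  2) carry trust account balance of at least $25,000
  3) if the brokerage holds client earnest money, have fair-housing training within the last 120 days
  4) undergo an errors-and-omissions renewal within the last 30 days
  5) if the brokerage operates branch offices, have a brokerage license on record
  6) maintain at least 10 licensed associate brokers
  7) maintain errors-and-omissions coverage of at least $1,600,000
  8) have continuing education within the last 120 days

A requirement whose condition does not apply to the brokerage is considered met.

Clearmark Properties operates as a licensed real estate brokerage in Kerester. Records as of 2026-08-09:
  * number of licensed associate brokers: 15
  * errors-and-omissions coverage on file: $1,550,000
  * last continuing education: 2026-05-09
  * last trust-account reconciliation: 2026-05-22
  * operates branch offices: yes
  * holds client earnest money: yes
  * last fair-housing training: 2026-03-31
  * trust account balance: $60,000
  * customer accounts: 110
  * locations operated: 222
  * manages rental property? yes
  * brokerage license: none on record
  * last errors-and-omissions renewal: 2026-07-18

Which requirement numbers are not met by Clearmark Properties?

3, 5, 7

1. condition 'manages rental property' holds; trust-account reconciliation 79 days ago vs limit 90 → met
2. trust account balance $60,000 ≥ $25,000 → met
3. condition 'holds client earnest money' holds; fair-housing training 131 days ago vs limit 120 → not met
4. errors-and-omissions renewal 22 days ago vs limit 30 → met
5. condition 'operates branch offices' holds; brokerage license absent → not met
6. licensed associate brokers 15 ≥ 10 → met
7. errors-and-omissions coverage $1,550,000 < $1,600,000 → not met
8. continuing education 92 days ago vs limit 120 → met
Not met: 3, 5, 7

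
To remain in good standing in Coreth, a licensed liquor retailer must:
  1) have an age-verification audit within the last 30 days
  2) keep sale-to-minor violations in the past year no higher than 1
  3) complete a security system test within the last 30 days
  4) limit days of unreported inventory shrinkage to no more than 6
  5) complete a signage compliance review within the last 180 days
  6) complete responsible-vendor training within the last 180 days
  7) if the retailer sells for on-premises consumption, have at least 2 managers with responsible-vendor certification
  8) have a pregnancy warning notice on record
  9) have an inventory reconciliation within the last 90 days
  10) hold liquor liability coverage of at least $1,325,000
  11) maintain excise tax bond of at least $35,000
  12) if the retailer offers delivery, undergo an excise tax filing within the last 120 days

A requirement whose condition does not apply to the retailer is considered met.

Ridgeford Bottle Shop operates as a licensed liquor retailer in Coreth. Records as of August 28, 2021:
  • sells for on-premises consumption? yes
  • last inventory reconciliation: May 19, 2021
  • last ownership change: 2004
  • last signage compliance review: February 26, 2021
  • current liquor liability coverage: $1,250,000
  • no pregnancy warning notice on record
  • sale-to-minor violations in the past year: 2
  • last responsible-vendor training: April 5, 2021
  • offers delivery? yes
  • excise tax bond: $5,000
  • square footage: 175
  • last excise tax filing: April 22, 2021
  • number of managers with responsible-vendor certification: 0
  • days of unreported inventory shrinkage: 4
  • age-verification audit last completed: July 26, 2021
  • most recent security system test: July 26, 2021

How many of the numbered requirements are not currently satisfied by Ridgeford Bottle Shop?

10

1. age-verification audit 33 days ago vs limit 30 → not met
2. sale-to-minor violations in the past year 2 > 1 → not met
3. security system test 33 days ago vs limit 30 → not met
4. days of unreported inventory shrinkage 4 ≤ 6 → met
5. signage compliance review 183 days ago vs limit 180 → not met
6. responsible-vendor training 145 days ago vs limit 180 → met
7. condition 'sells for on-premises consumption' holds; managers with responsible-vendor certification 0 < 2 → not met
8. pregnancy warning notice absent → not met
9. inventory reconciliation 101 days ago vs limit 90 → not met
10. liquor liability coverage $1,250,000 < $1,325,000 → not met
11. excise tax bond $5,000 < $35,000 → not met
12. condition 'offers delivery' holds; excise tax filing 128 days ago vs limit 120 → not met
Not met: 10 of 12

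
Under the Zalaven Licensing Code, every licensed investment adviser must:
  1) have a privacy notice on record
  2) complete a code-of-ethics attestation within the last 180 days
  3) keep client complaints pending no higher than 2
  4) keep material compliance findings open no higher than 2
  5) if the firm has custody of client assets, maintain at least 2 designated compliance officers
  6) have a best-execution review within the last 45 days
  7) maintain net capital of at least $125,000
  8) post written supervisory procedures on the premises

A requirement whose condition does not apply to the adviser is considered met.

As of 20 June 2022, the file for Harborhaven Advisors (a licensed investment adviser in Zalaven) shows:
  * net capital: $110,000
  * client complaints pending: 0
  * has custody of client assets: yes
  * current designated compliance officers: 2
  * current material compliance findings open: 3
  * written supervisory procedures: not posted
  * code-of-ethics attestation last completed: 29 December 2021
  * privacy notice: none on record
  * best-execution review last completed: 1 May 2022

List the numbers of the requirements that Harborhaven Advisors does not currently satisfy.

1. privacy notice absent → not met
2. code-of-ethics attestation 173 days ago vs limit 180 → met
3. client complaints pending 0 ≤ 2 → met
4. material compliance findings open 3 > 2 → not met
5. condition 'has custody of client assets' holds; designated compliance officers 2 ≥ 2 → met
6. best-execution review 50 days ago vs limit 45 → not met
7. net capital $110,000 < $125,000 → not met
8. written supervisory procedures absent → not met
Not met: 1, 4, 6, 7, 8

1, 4, 6, 7, 8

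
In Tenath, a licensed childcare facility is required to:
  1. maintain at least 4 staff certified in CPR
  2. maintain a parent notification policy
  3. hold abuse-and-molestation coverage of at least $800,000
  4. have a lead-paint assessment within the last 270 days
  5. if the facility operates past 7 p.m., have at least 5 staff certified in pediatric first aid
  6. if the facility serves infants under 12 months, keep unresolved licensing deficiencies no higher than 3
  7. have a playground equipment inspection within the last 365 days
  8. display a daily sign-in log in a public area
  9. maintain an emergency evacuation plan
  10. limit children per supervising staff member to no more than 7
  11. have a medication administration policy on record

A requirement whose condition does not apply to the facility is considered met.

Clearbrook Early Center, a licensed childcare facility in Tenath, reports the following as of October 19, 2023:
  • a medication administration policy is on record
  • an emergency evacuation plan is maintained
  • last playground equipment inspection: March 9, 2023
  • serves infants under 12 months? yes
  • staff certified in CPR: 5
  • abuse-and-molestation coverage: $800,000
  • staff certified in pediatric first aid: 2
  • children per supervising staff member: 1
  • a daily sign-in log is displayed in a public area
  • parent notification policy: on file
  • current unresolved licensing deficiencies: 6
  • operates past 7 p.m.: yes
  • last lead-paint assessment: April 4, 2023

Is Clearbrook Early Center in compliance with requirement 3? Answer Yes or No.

3. abuse-and-molestation coverage $800,000 ≥ $800,000 → met

Yes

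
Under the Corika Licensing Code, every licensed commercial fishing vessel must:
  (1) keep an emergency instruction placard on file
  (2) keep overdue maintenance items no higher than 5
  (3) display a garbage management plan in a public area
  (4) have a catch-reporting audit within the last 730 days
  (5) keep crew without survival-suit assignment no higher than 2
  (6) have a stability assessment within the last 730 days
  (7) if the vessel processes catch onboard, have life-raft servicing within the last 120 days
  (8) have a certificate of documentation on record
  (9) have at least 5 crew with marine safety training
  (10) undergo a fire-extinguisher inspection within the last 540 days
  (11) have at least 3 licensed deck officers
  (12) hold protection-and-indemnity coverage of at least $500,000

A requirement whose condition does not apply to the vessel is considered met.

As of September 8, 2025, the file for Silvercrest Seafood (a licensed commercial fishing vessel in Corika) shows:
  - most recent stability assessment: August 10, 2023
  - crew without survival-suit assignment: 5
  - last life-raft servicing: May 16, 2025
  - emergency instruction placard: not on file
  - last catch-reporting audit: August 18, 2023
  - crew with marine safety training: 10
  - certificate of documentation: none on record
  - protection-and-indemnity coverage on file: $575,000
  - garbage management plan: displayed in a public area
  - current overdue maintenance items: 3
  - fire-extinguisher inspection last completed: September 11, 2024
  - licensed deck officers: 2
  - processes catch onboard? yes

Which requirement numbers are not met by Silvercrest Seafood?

1, 4, 5, 6, 8, 11

1. emergency instruction placard absent → not met
2. overdue maintenance items 3 ≤ 5 → met
3. garbage management plan present → met
4. catch-reporting audit 752 days ago vs limit 730 → not met
5. crew without survival-suit assignment 5 > 2 → not met
6. stability assessment 760 days ago vs limit 730 → not met
7. condition 'processes catch onboard' holds; life-raft servicing 115 days ago vs limit 120 → met
8. certificate of documentation absent → not met
9. crew with marine safety training 10 ≥ 5 → met
10. fire-extinguisher inspection 362 days ago vs limit 540 → met
11. licensed deck officers 2 < 3 → not met
12. protection-and-indemnity coverage $575,000 ≥ $500,000 → met
Not met: 1, 4, 5, 6, 8, 11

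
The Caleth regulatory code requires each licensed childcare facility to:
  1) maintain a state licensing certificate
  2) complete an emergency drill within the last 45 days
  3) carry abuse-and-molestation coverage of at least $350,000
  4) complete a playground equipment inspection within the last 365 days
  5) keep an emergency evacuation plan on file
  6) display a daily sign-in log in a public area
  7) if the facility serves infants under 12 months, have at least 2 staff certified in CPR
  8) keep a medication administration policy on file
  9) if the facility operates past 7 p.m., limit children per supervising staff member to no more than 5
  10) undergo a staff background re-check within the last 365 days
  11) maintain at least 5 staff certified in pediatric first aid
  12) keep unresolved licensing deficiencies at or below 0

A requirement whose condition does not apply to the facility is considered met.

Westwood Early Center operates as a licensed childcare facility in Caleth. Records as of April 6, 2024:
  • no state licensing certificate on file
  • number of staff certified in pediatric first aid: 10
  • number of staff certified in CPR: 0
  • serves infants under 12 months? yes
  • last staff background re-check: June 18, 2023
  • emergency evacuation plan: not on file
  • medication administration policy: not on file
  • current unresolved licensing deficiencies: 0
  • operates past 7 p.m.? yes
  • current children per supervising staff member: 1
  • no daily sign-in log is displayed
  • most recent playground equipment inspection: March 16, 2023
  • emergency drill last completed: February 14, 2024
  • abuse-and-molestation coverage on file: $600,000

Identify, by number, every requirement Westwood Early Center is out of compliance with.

1. state licensing certificate absent → not met
2. emergency drill 52 days ago vs limit 45 → not met
3. abuse-and-molestation coverage $600,000 ≥ $350,000 → met
4. playground equipment inspection 387 days ago vs limit 365 → not met
5. emergency evacuation plan absent → not met
6. daily sign-in log absent → not met
7. condition 'serves infants under 12 months' holds; staff certified in CPR 0 < 2 → not met
8. medication administration policy absent → not met
9. condition 'operates past 7 p.m.' holds; children per supervising staff member 1 ≤ 5 → met
10. staff background re-check 293 days ago vs limit 365 → met
11. staff certified in pediatric first aid 10 ≥ 5 → met
12. unresolved licensing deficiencies 0 ≤ 0 → met
Not met: 1, 2, 4, 5, 6, 7, 8

1, 2, 4, 5, 6, 7, 8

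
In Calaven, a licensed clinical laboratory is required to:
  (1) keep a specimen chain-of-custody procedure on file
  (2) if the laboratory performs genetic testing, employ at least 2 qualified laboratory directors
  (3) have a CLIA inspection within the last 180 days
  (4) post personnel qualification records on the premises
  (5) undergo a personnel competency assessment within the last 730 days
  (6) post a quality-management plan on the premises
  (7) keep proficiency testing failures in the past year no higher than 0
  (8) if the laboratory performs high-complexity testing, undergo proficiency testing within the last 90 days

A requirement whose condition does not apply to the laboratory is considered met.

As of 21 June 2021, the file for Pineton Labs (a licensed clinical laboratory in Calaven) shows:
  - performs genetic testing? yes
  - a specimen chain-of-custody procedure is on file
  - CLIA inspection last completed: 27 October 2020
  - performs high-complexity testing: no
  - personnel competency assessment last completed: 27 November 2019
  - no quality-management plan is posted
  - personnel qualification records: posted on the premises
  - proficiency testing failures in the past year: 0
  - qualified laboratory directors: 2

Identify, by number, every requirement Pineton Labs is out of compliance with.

1. specimen chain-of-custody procedure present → met
2. condition 'performs genetic testing' holds; qualified laboratory directors 2 ≥ 2 → met
3. CLIA inspection 237 days ago vs limit 180 → not met
4. personnel qualification records present → met
5. personnel competency assessment 572 days ago vs limit 730 → met
6. quality-management plan absent → not met
7. proficiency testing failures in the past year 0 ≤ 0 → met
8. condition 'performs high-complexity testing' does not hold → requirement n/a → met
Not met: 3, 6

3, 6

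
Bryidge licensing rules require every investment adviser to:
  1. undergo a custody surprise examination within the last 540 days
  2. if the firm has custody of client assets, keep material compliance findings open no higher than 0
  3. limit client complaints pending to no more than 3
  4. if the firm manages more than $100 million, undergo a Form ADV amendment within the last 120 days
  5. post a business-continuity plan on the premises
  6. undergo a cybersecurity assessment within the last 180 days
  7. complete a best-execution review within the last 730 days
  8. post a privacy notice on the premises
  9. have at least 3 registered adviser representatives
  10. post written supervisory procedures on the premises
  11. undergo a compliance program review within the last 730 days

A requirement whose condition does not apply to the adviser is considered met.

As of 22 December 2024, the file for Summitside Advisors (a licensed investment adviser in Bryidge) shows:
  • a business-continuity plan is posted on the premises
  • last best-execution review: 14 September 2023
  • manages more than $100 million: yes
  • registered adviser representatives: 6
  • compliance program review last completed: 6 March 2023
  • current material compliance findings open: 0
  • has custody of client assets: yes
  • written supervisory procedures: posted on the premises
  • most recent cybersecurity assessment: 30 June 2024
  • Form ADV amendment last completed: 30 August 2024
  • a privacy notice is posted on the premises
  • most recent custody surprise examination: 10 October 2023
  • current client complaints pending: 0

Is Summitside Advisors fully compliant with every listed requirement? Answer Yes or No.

1. custody surprise examination 439 days ago vs limit 540 → met
2. condition 'has custody of client assets' holds; material compliance findings open 0 ≤ 0 → met
3. client complaints pending 0 ≤ 3 → met
4. condition 'manages more than $100 million' holds; Form ADV amendment 114 days ago vs limit 120 → met
5. business-continuity plan present → met
6. cybersecurity assessment 175 days ago vs limit 180 → met
7. best-execution review 465 days ago vs limit 730 → met
8. privacy notice present → met
9. registered adviser representatives 6 ≥ 3 → met
10. written supervisory procedures present → met
11. compliance program review 657 days ago vs limit 730 → met
All met.

Yes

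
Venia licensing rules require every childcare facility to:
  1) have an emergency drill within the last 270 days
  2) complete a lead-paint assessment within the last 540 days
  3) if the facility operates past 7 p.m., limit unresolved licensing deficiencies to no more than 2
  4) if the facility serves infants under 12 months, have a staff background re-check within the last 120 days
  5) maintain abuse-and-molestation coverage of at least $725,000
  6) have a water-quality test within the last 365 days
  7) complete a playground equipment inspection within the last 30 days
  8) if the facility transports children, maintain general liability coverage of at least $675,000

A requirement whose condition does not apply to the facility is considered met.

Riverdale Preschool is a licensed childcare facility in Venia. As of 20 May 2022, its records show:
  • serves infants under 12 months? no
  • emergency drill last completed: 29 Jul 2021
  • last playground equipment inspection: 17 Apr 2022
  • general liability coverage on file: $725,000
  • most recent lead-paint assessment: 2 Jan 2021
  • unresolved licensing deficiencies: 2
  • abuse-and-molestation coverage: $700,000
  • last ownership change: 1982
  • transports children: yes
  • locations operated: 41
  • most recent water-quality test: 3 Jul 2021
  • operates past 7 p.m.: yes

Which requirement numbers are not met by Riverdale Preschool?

1. emergency drill 295 days ago vs limit 270 → not met
2. lead-paint assessment 503 days ago vs limit 540 → met
3. condition 'operates past 7 p.m.' holds; unresolved licensing deficiencies 2 ≤ 2 → met
4. condition 'serves infants under 12 months' does not hold → requirement n/a → met
5. abuse-and-molestation coverage $700,000 < $725,000 → not met
6. water-quality test 321 days ago vs limit 365 → met
7. playground equipment inspection 33 days ago vs limit 30 → not met
8. condition 'transports children' holds; general liability coverage $725,000 ≥ $675,000 → met
Not met: 1, 5, 7

1, 5, 7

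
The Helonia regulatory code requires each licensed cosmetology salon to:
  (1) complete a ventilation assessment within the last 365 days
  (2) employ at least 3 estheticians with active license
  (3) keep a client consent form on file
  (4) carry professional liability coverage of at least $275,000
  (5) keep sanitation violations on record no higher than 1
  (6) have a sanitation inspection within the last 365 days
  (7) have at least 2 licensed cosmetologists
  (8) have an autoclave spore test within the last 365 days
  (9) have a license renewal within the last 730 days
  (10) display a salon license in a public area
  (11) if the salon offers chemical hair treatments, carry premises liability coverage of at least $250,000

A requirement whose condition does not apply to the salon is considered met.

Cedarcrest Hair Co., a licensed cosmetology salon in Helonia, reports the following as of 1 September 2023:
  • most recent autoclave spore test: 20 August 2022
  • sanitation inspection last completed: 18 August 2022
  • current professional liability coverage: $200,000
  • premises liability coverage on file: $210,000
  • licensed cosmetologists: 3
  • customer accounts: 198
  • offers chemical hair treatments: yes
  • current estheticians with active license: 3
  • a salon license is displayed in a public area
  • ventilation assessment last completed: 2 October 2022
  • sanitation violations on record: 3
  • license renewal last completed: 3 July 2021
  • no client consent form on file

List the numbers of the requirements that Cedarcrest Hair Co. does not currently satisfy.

1. ventilation assessment 334 days ago vs limit 365 → met
2. estheticians with active license 3 ≥ 3 → met
3. client consent form absent → not met
4. professional liability coverage $200,000 < $275,000 → not met
5. sanitation violations on record 3 > 1 → not met
6. sanitation inspection 379 days ago vs limit 365 → not met
7. licensed cosmetologists 3 ≥ 2 → met
8. autoclave spore test 377 days ago vs limit 365 → not met
9. license renewal 790 days ago vs limit 730 → not met
10. salon license present → met
11. condition 'offers chemical hair treatments' holds; premises liability coverage $210,000 < $250,000 → not met
Not met: 3, 4, 5, 6, 8, 9, 11

3, 4, 5, 6, 8, 9, 11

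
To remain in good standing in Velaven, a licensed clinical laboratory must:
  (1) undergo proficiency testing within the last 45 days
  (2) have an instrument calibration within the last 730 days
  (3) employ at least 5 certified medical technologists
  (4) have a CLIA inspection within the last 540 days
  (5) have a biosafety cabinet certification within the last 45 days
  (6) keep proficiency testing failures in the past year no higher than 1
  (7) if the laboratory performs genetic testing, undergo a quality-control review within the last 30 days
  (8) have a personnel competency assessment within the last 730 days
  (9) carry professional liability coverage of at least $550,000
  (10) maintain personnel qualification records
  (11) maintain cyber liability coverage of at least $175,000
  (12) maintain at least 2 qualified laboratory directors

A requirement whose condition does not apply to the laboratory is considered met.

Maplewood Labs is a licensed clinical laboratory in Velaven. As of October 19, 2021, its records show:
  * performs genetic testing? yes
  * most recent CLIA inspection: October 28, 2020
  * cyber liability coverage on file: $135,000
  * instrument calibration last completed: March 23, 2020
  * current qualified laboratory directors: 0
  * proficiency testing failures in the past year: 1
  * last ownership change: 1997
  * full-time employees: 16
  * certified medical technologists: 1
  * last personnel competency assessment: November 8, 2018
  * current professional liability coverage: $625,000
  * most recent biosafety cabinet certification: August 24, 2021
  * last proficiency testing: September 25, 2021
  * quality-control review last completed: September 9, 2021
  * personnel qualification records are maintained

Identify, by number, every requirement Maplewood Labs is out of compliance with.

3, 5, 7, 8, 11, 12

1. proficiency testing 24 days ago vs limit 45 → met
2. instrument calibration 575 days ago vs limit 730 → met
3. certified medical technologists 1 < 5 → not met
4. CLIA inspection 356 days ago vs limit 540 → met
5. biosafety cabinet certification 56 days ago vs limit 45 → not met
6. proficiency testing failures in the past year 1 ≤ 1 → met
7. condition 'performs genetic testing' holds; quality-control review 40 days ago vs limit 30 → not met
8. personnel competency assessment 1076 days ago vs limit 730 → not met
9. professional liability coverage $625,000 ≥ $550,000 → met
10. personnel qualification records present → met
11. cyber liability coverage $135,000 < $175,000 → not met
12. qualified laboratory directors 0 < 2 → not met
Not met: 3, 5, 7, 8, 11, 12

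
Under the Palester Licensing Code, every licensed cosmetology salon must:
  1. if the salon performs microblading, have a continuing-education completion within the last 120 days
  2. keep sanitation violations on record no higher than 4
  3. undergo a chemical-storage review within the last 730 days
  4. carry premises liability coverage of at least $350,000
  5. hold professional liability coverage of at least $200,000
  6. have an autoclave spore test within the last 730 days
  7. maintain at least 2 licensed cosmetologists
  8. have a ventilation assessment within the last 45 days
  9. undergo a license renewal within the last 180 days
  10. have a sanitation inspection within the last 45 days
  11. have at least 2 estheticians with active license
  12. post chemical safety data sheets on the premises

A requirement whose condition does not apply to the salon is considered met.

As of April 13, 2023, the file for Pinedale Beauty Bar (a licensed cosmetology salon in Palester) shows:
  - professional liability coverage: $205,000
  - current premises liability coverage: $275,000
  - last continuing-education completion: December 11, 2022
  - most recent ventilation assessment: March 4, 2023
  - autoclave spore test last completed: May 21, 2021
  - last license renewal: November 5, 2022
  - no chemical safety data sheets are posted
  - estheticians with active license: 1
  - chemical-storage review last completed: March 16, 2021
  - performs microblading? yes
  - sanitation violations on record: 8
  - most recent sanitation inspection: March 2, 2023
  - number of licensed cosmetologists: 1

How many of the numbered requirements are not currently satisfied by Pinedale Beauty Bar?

7

1. condition 'performs microblading' holds; continuing-education completion 123 days ago vs limit 120 → not met
2. sanitation violations on record 8 > 4 → not met
3. chemical-storage review 758 days ago vs limit 730 → not met
4. premises liability coverage $275,000 < $350,000 → not met
5. professional liability coverage $205,000 ≥ $200,000 → met
6. autoclave spore test 692 days ago vs limit 730 → met
7. licensed cosmetologists 1 < 2 → not met
8. ventilation assessment 40 days ago vs limit 45 → met
9. license renewal 159 days ago vs limit 180 → met
10. sanitation inspection 42 days ago vs limit 45 → met
11. estheticians with active license 1 < 2 → not met
12. chemical safety data sheets absent → not met
Not met: 7 of 12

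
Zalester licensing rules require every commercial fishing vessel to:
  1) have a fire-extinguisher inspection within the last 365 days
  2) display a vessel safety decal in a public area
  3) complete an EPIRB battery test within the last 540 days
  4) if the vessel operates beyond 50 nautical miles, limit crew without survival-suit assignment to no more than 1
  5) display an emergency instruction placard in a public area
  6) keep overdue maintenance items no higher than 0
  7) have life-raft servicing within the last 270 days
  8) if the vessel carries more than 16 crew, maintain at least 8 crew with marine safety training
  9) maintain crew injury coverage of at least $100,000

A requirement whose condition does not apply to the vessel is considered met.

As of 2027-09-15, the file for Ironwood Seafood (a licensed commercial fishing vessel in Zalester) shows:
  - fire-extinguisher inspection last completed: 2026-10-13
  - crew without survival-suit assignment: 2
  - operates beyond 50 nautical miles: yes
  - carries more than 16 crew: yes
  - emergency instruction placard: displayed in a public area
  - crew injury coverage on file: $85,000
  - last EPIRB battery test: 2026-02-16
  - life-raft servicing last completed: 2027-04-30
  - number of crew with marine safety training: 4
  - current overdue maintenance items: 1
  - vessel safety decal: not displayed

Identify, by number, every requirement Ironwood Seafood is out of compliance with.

1. fire-extinguisher inspection 337 days ago vs limit 365 → met
2. vessel safety decal absent → not met
3. EPIRB battery test 576 days ago vs limit 540 → not met
4. condition 'operates beyond 50 nautical miles' holds; crew without survival-suit assignment 2 > 1 → not met
5. emergency instruction placard present → met
6. overdue maintenance items 1 > 0 → not met
7. life-raft servicing 138 days ago vs limit 270 → met
8. condition 'carries more than 16 crew' holds; crew with marine safety training 4 < 8 → not met
9. crew injury coverage $85,000 < $100,000 → not met
Not met: 2, 3, 4, 6, 8, 9

2, 3, 4, 6, 8, 9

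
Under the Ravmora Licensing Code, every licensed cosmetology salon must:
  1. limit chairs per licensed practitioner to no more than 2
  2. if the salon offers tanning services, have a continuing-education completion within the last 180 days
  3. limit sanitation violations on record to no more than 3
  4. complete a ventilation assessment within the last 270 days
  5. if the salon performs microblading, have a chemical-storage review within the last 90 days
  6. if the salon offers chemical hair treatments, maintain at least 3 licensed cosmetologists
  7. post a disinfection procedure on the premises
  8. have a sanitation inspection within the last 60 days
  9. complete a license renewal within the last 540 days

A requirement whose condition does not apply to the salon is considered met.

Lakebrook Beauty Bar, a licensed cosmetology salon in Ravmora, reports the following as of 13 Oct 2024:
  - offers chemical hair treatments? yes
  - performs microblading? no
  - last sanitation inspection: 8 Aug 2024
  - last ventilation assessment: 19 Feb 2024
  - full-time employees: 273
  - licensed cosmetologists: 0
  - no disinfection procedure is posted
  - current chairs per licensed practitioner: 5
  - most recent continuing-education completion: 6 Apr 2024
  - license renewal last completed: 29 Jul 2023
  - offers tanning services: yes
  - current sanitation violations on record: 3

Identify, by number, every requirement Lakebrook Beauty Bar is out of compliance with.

1. chairs per licensed practitioner 5 > 2 → not met
2. condition 'offers tanning services' holds; continuing-education completion 190 days ago vs limit 180 → not met
3. sanitation violations on record 3 ≤ 3 → met
4. ventilation assessment 237 days ago vs limit 270 → met
5. condition 'performs microblading' does not hold → requirement n/a → met
6. condition 'offers chemical hair treatments' holds; licensed cosmetologists 0 < 3 → not met
7. disinfection procedure absent → not met
8. sanitation inspection 66 days ago vs limit 60 → not met
9. license renewal 442 days ago vs limit 540 → met
Not met: 1, 2, 6, 7, 8

1, 2, 6, 7, 8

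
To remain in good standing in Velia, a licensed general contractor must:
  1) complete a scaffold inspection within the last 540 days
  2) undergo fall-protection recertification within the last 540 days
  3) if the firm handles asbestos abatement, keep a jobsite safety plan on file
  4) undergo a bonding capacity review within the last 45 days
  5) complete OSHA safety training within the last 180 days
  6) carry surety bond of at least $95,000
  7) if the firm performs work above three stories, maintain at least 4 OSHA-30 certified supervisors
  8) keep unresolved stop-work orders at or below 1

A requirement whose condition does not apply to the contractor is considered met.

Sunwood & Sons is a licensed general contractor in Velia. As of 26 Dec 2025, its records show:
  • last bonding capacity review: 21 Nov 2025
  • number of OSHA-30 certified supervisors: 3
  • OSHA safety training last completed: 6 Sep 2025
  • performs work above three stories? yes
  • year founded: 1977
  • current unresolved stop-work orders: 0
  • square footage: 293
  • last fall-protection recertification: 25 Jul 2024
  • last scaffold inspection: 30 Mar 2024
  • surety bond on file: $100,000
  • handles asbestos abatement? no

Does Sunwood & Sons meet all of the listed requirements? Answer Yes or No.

No

1. scaffold inspection 636 days ago vs limit 540 → not met
2. fall-protection recertification 519 days ago vs limit 540 → met
3. condition 'handles asbestos abatement' does not hold → requirement n/a → met
4. bonding capacity review 35 days ago vs limit 45 → met
5. OSHA safety training 111 days ago vs limit 180 → met
6. surety bond $100,000 ≥ $95,000 → met
7. condition 'performs work above three stories' holds; OSHA-30 certified supervisors 3 < 4 → not met
8. unresolved stop-work orders 0 ≤ 1 → met
Not met: 1, 7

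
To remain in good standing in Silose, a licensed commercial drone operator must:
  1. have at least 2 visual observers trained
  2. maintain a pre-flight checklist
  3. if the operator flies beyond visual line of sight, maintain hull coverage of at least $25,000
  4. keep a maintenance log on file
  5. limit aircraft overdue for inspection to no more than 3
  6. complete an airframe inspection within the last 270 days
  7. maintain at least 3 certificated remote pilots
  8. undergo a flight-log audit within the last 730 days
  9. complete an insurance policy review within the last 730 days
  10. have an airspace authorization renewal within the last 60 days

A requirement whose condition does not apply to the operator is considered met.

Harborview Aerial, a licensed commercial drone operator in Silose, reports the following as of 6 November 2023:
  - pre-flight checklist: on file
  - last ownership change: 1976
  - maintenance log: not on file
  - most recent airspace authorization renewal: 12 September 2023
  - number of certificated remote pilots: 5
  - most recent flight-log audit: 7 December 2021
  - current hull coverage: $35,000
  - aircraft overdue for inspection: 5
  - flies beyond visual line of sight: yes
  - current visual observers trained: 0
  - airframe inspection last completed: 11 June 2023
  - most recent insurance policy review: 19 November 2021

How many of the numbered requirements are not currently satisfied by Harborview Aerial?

1. visual observers trained 0 < 2 → not met
2. pre-flight checklist present → met
3. condition 'flies beyond visual line of sight' holds; hull coverage $35,000 ≥ $25,000 → met
4. maintenance log absent → not met
5. aircraft overdue for inspection 5 > 3 → not met
6. airframe inspection 148 days ago vs limit 270 → met
7. certificated remote pilots 5 ≥ 3 → met
8. flight-log audit 699 days ago vs limit 730 → met
9. insurance policy review 717 days ago vs limit 730 → met
10. airspace authorization renewal 55 days ago vs limit 60 → met
Not met: 3 of 10

3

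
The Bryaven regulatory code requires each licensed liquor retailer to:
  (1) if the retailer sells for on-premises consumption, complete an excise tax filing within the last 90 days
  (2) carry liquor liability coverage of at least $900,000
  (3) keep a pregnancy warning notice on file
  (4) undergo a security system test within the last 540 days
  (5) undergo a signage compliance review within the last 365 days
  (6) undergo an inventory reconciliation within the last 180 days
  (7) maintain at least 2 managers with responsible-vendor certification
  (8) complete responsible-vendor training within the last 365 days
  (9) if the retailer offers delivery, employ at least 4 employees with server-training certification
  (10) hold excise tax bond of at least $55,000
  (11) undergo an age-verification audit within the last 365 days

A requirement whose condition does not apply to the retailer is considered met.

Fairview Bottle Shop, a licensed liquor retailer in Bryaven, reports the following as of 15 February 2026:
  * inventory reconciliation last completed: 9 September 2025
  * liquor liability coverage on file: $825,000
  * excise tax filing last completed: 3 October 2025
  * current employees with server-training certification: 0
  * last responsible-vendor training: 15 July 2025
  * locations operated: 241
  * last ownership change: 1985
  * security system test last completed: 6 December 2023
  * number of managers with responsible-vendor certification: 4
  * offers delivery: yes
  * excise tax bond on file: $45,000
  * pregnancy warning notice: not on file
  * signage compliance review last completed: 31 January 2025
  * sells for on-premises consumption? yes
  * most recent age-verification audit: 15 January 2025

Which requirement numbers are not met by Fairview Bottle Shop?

1, 2, 3, 4, 5, 9, 10, 11

1. condition 'sells for on-premises consumption' holds; excise tax filing 135 days ago vs limit 90 → not met
2. liquor liability coverage $825,000 < $900,000 → not met
3. pregnancy warning notice absent → not met
4. security system test 802 days ago vs limit 540 → not met
5. signage compliance review 380 days ago vs limit 365 → not met
6. inventory reconciliation 159 days ago vs limit 180 → met
7. managers with responsible-vendor certification 4 ≥ 2 → met
8. responsible-vendor training 215 days ago vs limit 365 → met
9. condition 'offers delivery' holds; employees with server-training certification 0 < 4 → not met
10. excise tax bond $45,000 < $55,000 → not met
11. age-verification audit 396 days ago vs limit 365 → not met
Not met: 1, 2, 3, 4, 5, 9, 10, 11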